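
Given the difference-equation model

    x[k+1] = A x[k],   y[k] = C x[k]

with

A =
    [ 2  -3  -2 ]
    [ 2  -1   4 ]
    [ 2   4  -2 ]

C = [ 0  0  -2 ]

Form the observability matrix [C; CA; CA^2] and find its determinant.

544

CA = [[-4, -8, 4]]
CA^2 = [[-16, 36, -32]]
Observability matrix O = [C; CA; CA^2] = [[0, 0, -2], [-4, -8, 4], [-16, 36, -32]]
Expanding along the first row, det(O) = 0·((-8)·(-32) - 4·36) - 0·((-4)·(-32) - 4·(-16)) + (-2)·((-4)·36 - (-8)·(-16)) = 0·112 - 0·192 + (-2)·(-272) = 544
Since det(O) ≠ 0, rank(O) = 3 and the system is completely observable.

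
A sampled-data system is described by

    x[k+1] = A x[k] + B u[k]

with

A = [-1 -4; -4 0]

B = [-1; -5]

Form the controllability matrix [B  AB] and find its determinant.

101

AB = [[21], [4]]
Controllability matrix C = [B  AB] = [[-1, 21], [-5, 4]]
det(C) = (-1)·4 - 21·(-5) = -4 - (-105) = 101
Since det(C) ≠ 0, rank(C) = 2 and the system is completely controllable.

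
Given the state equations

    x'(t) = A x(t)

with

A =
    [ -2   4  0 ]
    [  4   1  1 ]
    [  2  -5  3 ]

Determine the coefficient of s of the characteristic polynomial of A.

-16

Expand det(sI - A) for the 3×3 matrix.
p(s) = s^3 - 2s^2 - 16s + 56.
(Check: constant term = det(-A) = (-1)^3 det A = 56; coefficient of s^2 = -tr A = -2.)
The coefficient of s is -16.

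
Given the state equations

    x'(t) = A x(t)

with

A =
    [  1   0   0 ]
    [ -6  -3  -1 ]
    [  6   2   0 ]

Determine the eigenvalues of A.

det(sI - A) = s^3 - (tr A)s^2 + (M11 + M22 + M33)s - det A, where Mii is the 2×2 principal minor of A obtained by deleting row i and column i.
tr A = 1 + (-3) + 0 = -2; M11 = (-3)·0 - (-1)·2 = 0 - (-2) = 2; M22 = 1·0 - 0·6 = 0 - 0 = 0; M33 = 1·(-3) - 0·(-6) = -3 - 0 = -3; sum of minors = -1.
det A = 1·((-3)·0 - (-1)·2) - 0·((-6)·0 - (-1)·6) + 0·((-6)·2 - (-3)·6) = 1·2 - 0·6 + 0·6 = 2.
So p(s) = det(sI - A) = s^3 + 2s^2 - s - 2.
Rational-root test: any integer root divides -2. Testing small divisors, s = -1 works: p(-1) = -1 + 2 + 1 + (-2) = 0, so (s + 1) is a factor.
Dividing, p(s) = (s + 1)(s^2 + s - 2).
Factor s^2 + s - 2: two numbers with sum -1 and product -2 are 1 and -2, so s^2 + s - 2 = (s - 1)(s + 2).
Hence p(s) = (s - 1) (s + 1) (s + 2), with roots -2, -1, 1.
At least one eigenvalue has non-negative real part, so the system is not asymptotically stable.

-2, -1, 1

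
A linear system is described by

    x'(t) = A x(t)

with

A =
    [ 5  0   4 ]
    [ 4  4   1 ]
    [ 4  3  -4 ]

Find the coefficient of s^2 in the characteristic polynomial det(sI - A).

Expand det(sI - A) for the 3×3 matrix.
p(s) = s^3 - 5s^2 - 35s + 111.
(Check: constant term = det(-A) = (-1)^3 det A = 111; coefficient of s^2 = -tr A = -5.)
The coefficient of s^2 is -5.

-5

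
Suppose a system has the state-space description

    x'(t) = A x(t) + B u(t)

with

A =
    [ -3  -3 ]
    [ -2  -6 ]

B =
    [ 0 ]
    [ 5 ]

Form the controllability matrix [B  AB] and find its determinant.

75

AB = [[-15], [-30]]
Controllability matrix C = [B  AB] = [[0, -15], [5, -30]]
det(C) = 0·(-30) - (-15)·5 = 0 - (-75) = 75
Since det(C) ≠ 0, rank(C) = 2 and the system is completely controllable.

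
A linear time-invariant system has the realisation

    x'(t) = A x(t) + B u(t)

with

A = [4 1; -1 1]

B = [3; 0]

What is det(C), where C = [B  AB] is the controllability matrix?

-9

AB = [[12], [-3]]
Controllability matrix C = [B  AB] = [[3, 12], [0, -3]]
det(C) = 3·(-3) - 12·0 = -9 - 0 = -9
Since det(C) ≠ 0, rank(C) = 2 and the system is completely controllable.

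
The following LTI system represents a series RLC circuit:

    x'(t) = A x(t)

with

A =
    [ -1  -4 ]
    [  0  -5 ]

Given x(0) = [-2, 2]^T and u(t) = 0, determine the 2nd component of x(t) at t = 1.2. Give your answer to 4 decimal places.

0.0050

det(sI - A) = s^2 - (tr A)s + det A, with tr A = (-1) + (-5) = -6 and det A = (-1)·(-5) - (-4)·0 = 5 - 0 = 5.
So p(s) = det(sI - A) = s^2 + 6s + 5.
Factor s^2 + 6s + 5: two numbers with sum -6 and product 5 are -1 and -5, so s^2 + 6s + 5 = (s + 1)(s + 5).
Hence p(s) = (s + 1) (s + 5), with roots -5, -1.
The eigenvalues -5, -1 are distinct and real, so A is diagonalisable and x(t) = e^{At} x(0) = V diag(e^{λ_i t}) V^{-1} x(0), where the columns of V are the eigenvectors.
λ = -5: A - (-5)I = [[4, -4], [0, 0]]. Row 1 gives 4·v1 + (-4)·v2 = 0, so take v_1 = [1, 1]^T.
λ = -1: A - (-1)I = [[0, -4], [0, -4]]. Row 1 gives 0·v1 + (-4)·v2 = 0, so take v_2 = [1, 0]^T.
V = [v_1 v_2] = [[1, 1], [1, 0]] has det V = -1, so V^{-1} = adj(V)/det V = [[0, 1], [1, -1]].
Modal coordinates z(0) = V^{-1} x(0): 0·(-2) + 1·2 = 2; 1·(-2) + (-1)·2 = -4; so z(0) = [2, -4]^T.
x_2(t) = Σ_i (v_i)_2 · z_i(0) · e^{λ_i t} (row 2 of V times the modal terms).
x_2(1.2) = 1·2·e^{-5·1.2} + 0·(-4)·e^{-1·1.2} = 2·0.002479 + 0·0.301194 = 0.0050.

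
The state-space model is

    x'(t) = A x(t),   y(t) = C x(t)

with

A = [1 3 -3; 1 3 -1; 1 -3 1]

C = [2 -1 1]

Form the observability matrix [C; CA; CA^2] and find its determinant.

CA = [[2, 0, -4]]
CA^2 = [[-2, 18, -10]]
Observability matrix O = [C; CA; CA^2] = [[2, -1, 1], [2, 0, -4], [-2, 18, -10]]
Expanding along the first row, det(O) = 2·(0·(-10) - (-4)·18) - (-1)·(2·(-10) - (-4)·(-2)) + 1·(2·18 - 0·(-2)) = 2·72 - (-1)·(-28) + 1·36 = 152
Since det(O) ≠ 0, rank(O) = 3 and the system is completely observable.

152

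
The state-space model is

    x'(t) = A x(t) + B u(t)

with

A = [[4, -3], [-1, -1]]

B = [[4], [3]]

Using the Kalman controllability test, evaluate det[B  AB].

-49

AB = [[7], [-7]]
Controllability matrix C = [B  AB] = [[4, 7], [3, -7]]
det(C) = 4·(-7) - 7·3 = -28 - 21 = -49
Since det(C) ≠ 0, rank(C) = 2 and the system is completely controllable.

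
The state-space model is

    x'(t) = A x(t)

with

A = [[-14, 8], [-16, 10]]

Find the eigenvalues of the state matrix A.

det(sI - A) = s^2 - (tr A)s + det A, with tr A = (-14) + 10 = -4 and det A = (-14)·10 - 8·(-16) = -140 - (-128) = -12.
So p(s) = det(sI - A) = s^2 + 4s - 12.
Factor s^2 + 4s - 12: two numbers with sum -4 and product -12 are 2 and -6, so s^2 + 4s - 12 = (s - 2)(s + 6).
Hence p(s) = (s - 2) (s + 6), with roots -6, 2.
At least one eigenvalue has non-negative real part, so the system is not asymptotically stable.

-6, 2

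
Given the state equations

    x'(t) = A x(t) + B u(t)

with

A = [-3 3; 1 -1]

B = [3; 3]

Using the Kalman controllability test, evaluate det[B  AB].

0

AB = [[0], [0]]
Controllability matrix C = [B  AB] = [[3, 0], [3, 0]]
det(C) = 3·0 - 0·3 = 0 - 0 = 0
Since det(C) = 0, rank(C) < 2 and the system is not completely controllable.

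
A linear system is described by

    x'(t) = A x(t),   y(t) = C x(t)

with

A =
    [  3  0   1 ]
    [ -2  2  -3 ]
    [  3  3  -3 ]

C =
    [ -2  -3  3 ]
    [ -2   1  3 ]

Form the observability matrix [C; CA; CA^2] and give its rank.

3

CA = [[9, 3, -2], [1, 11, -14]]
CA^2 = [[15, 0, 6], [-61, -20, 10]]
Observability matrix O = [C; CA; CA^2] = [[-2, -3, 3], [-2, 1, 3], [9, 3, -2], [1, 11, -14], [15, 0, 6], [-61, -20, 10]]
Take the 3×3 submatrix of O formed by rows 1, 2, 3: [[-2, -3, 3], [-2, 1, 3], [9, 3, -2]]. Its determinant is (-2)·(1·(-2) - 3·3) - (-3)·((-2)·(-2) - 3·9) + 3·((-2)·3 - 1·9) = (-2)·(-11) - (-3)·(-23) + 3·(-15) = -92 ≠ 0.
So rank(O) ≥ 3; since O has 3 columns, rank(O) = 3.
rank(O) = 3 = n, so the pair (A, C) is completely observable.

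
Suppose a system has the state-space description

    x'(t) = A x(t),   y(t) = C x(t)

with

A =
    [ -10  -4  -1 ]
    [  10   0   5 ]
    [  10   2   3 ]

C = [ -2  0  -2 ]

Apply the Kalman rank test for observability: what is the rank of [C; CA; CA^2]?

CA = [[0, 4, -4]]
CA^2 = [[0, -8, 8]]
Observability matrix O = [C; CA; CA^2] = [[-2, 0, -2], [0, 4, -4], [0, -8, 8]]
The columns c1, c2, c3 of O are linearly dependent: -c1 + c2 + c3 = 0 (check each entry), so rank(O) ≤ 2.
The 2×2 minor from rows 1, 2, columns 1, 2 is (-2)·4 - 0·0 = -8 - 0 = -8 ≠ 0, so rank(O) = 2.
rank(O) = 2 < n = 3, so the pair (A, C) is not completely observable.

2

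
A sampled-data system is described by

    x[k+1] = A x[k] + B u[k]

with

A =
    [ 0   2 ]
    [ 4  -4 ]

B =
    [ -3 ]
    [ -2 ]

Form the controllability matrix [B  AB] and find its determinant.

AB = [[-4], [-4]]
Controllability matrix C = [B  AB] = [[-3, -4], [-2, -4]]
det(C) = (-3)·(-4) - (-4)·(-2) = 12 - 8 = 4
Since det(C) ≠ 0, rank(C) = 2 and the system is completely controllable.

4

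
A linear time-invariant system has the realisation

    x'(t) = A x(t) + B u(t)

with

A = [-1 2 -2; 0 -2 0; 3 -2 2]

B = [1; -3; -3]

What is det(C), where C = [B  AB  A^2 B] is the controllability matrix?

36

AB = [[-1], [6], [3]]
A^2B = [[7], [-12], [-9]]
Controllability matrix C = [B  AB  A^2B] = [[1, -1, 7], [-3, 6, -12], [-3, 3, -9]]
Expanding along the first row, det(C) = 1·(6·(-9) - (-12)·3) - (-1)·((-3)·(-9) - (-12)·(-3)) + 7·((-3)·3 - 6·(-3)) = 1·(-18) - (-1)·(-9) + 7·9 = 36
Since det(C) ≠ 0, rank(C) = 3 and the system is completely controllable.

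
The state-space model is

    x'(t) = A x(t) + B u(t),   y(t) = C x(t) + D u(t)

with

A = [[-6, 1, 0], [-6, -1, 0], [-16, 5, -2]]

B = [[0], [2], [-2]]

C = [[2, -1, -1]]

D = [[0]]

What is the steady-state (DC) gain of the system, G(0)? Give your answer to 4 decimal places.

G(0) = C(-A)^{-1}B + D = -C A^{-1} B + D.
det A = -24, so A^{-1} = (1/-24)·adj(A) = [[-1/12, -1/12, 0], [1/2, -1/2, 0], [23/12, -7/12, -1/2]]
A^{-1} B = [-1/6, -1, -1/6]^T
C A^{-1} B = 5/6
G(0) = D - C A^{-1} B = 0 - (5/6) = -5/6 ≈ -0.8333

-0.8333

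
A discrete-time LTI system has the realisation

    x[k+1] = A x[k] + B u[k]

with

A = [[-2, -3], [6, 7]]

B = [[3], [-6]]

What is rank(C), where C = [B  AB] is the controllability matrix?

AB = [[12], [-24]]
Controllability matrix C = [B  AB] = [[3, 12], [-6, -24]]
Every column of C is a scalar multiple of column 1 = [3, -6] (multipliers 1, 4), so the columns span a one-dimensional space.
C ≠ 0, hence rank(C) = 1.
rank(C) = 1 < n = 2, so the pair (A, B) is not completely controllable.

1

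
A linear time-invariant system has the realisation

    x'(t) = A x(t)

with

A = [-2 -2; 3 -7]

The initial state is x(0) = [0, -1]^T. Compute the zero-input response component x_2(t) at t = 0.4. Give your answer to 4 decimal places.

-0.0022

det(sI - A) = s^2 - (tr A)s + det A, with tr A = (-2) + (-7) = -9 and det A = (-2)·(-7) - (-2)·3 = 14 - (-6) = 20.
So p(s) = det(sI - A) = s^2 + 9s + 20.
Factor s^2 + 9s + 20: two numbers with sum -9 and product 20 are -4 and -5, so s^2 + 9s + 20 = (s + 4)(s + 5).
Hence p(s) = (s + 4) (s + 5), with roots -5, -4.
The eigenvalues -5, -4 are distinct and real, so A is diagonalisable and x(t) = e^{At} x(0) = V diag(e^{λ_i t}) V^{-1} x(0), where the columns of V are the eigenvectors.
λ = -5: A - (-5)I = [[3, -2], [3, -2]]. Row 1 gives 3·v1 + (-2)·v2 = 0, so take v_1 = [-2, -3]^T.
λ = -4: A - (-4)I = [[2, -2], [3, -3]]. Row 1 gives 2·v1 + (-2)·v2 = 0, so take v_2 = [1, 1]^T.
V = [v_1 v_2] = [[-2, 1], [-3, 1]] has det V = 1, so V^{-1} = adj(V)/det V = [[1, -1], [3, -2]].
Modal coordinates z(0) = V^{-1} x(0): 1·0 + (-1)·(-1) = 1; 3·0 + (-2)·(-1) = 2; so z(0) = [1, 2]^T.
x_2(t) = Σ_i (v_i)_2 · z_i(0) · e^{λ_i t} (row 2 of V times the modal terms).
x_2(0.4) = (-3)·1·e^{-5·0.4} + 1·2·e^{-4·0.4} = (-3)·0.135335 + 2·0.201897 = -0.0022.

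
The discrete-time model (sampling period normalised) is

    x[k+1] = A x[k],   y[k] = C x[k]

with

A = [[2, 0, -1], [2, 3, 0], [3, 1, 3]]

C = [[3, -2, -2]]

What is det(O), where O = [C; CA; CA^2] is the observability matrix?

CA = [[-4, -8, -9]]
CA^2 = [[-51, -33, -23]]
Observability matrix O = [C; CA; CA^2] = [[3, -2, -2], [-4, -8, -9], [-51, -33, -23]]
Expanding along the first row, det(O) = 3·((-8)·(-23) - (-9)·(-33)) - (-2)·((-4)·(-23) - (-9)·(-51)) + (-2)·((-4)·(-33) - (-8)·(-51)) = 3·(-113) - (-2)·(-367) + (-2)·(-276) = -521
Since det(O) ≠ 0, rank(O) = 3 and the system is completely observable.

-521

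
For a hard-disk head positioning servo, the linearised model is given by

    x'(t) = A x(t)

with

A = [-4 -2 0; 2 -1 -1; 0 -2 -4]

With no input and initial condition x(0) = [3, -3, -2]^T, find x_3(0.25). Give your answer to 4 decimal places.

det(sI - A) = s^3 - (tr A)s^2 + (M11 + M22 + M33)s - det A, where Mii is the 2×2 principal minor of A obtained by deleting row i and column i.
tr A = (-4) + (-1) + (-4) = -9; M11 = (-1)·(-4) - (-1)·(-2) = 4 - 2 = 2; M22 = (-4)·(-4) - 0·0 = 16 - 0 = 16; M33 = (-4)·(-1) - (-2)·2 = 4 - (-4) = 8; sum of minors = 26.
det A = (-4)·((-1)·(-4) - (-1)·(-2)) - (-2)·(2·(-4) - (-1)·0) + 0·(2·(-2) - (-1)·0) = (-4)·2 - (-2)·(-8) + 0·(-4) = -24.
So p(s) = det(sI - A) = s^3 + 9s^2 + 26s + 24.
Rational-root test: any integer root divides 24. Testing small divisors, s = -2 works: p(-2) = -8 + 36 + (-52) + 24 = 0, so (s + 2) is a factor.
Dividing, p(s) = (s + 2)(s^2 + 7s + 12).
Factor s^2 + 7s + 12: two numbers with sum -7 and product 12 are -3 and -4, so s^2 + 7s + 12 = (s + 3)(s + 4).
Hence p(s) = (s + 2) (s + 3) (s + 4), with roots -4, -3, -2.
The eigenvalues -4, -3, -2 are distinct and real, so A is diagonalisable and x(t) = e^{At} x(0) = V diag(e^{λ_i t}) V^{-1} x(0), where the columns of V are the eigenvectors.
λ = -4: A - (-4)I = [[0, -2, 0], [2, 3, -1], [0, -2, 0]]. v must be orthogonal to every row; (row 1) × (row 2) = [2, 0, 4], so take v_1 = [1, 0, 2]^T.
λ = -3: A - (-3)I = [[-1, -2, 0], [2, 2, -1], [0, -2, -1]]. v must be orthogonal to every row; (row 1) × (row 2) = [2, -1, 2], so take v_2 = [-2, 1, -2]^T.
λ = -2: A - (-2)I = [[-2, -2, 0], [2, 1, -1], [0, -2, -2]]. v must be orthogonal to every row; (row 1) × (row 2) = [2, -2, 2], so take v_3 = [-1, 1, -1]^T.
V = [v_1 v_2 v_3] = [[1, -2, -1], [0, 1, 1], [2, -2, -1]] has det V = -1, so V^{-1} = adj(V)/det V = [[-1, 0, 1], [-2, -1, 1], [2, 2, -1]].
Modal coordinates z(0) = V^{-1} x(0): (-1)·3 + 0·(-3) + 1·(-2) = -5; (-2)·3 + (-1)·(-3) + 1·(-2) = -5; 2·3 + 2·(-3) + (-1)·(-2) = 2; so z(0) = [-5, -5, 2]^T.
x_3(t) = Σ_i (v_i)_3 · z_i(0) · e^{λ_i t} (row 3 of V times the modal terms).
x_3(0.25) = 2·(-5)·e^{-4·0.25} + (-2)·(-5)·e^{-3·0.25} + (-1)·2·e^{-2·0.25} = (-10)·0.367879 + 10·0.472367 + (-2)·0.606531 = -0.1682.

-0.1682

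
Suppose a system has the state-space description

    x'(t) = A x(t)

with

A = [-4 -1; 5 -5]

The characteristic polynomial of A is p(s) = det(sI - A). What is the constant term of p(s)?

For a 2×2 matrix, det(sI - A) = s^2 - (tr A)s + det A.
tr A = -9, det A = 25.
So p(s) = s^2 + 9s + 25.
The constant term is 25.

25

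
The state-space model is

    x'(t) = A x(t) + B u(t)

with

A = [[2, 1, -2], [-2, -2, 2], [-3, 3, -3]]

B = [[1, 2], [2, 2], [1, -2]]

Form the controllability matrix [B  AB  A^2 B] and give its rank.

AB = [[2, 10], [-4, -12], [0, 6]]
A^2B = [[0, -4], [4, 16], [-18, -84]]
Controllability matrix C = [B  AB  A^2B] = [[1, 2, 2, 10, 0, -4], [2, 2, -4, -12, 4, 16], [1, -2, 0, 6, -18, -84]]
Take the 3×3 submatrix of C formed by columns 1, 2, 3: [[1, 2, 2], [2, 2, -4], [1, -2, 0]]. Its determinant is 1·(2·0 - (-4)·(-2)) - 2·(2·0 - (-4)·1) + 2·(2·(-2) - 2·1) = 1·(-8) - 2·4 + 2·(-6) = -28 ≠ 0.
So rank(C) ≥ 3; since C has 3 rows, rank(C) = 3.
rank(C) = 3 = n, so the pair (A, B) is completely controllable.

3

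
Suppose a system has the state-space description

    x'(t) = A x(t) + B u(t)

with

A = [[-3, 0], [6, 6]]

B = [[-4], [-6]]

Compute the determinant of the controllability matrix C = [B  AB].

AB = [[12], [-60]]
Controllability matrix C = [B  AB] = [[-4, 12], [-6, -60]]
det(C) = (-4)·(-60) - 12·(-6) = 240 - (-72) = 312
Since det(C) ≠ 0, rank(C) = 2 and the system is completely controllable.

312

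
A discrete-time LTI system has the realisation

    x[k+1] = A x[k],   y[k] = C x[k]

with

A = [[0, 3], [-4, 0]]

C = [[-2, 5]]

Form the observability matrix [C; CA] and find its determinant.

112

CA = [[-20, -6]]
Observability matrix O = [C; CA] = [[-2, 5], [-20, -6]]
det(O) = (-2)·(-6) - 5·(-20) = 12 - (-100) = 112
Since det(O) ≠ 0, rank(O) = 2 and the system is completely observable.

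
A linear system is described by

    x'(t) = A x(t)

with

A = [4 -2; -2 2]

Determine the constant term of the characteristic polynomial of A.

For a 2×2 matrix, det(sI - A) = s^2 - (tr A)s + det A.
tr A = 6, det A = 4.
So p(s) = s^2 - 6s + 4.
The constant term is 4.

4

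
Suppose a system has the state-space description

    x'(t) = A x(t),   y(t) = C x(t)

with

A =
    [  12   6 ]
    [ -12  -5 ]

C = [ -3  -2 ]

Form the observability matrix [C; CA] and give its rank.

1

CA = [[-12, -8]]
Observability matrix O = [C; CA] = [[-3, -2], [-12, -8]]
Every row of O is a scalar multiple of row 1 = [-3, -2] (multipliers 1, 4), so the rows span a one-dimensional space.
O ≠ 0, hence rank(O) = 1.
rank(O) = 1 < n = 2, so the pair (A, C) is not completely observable.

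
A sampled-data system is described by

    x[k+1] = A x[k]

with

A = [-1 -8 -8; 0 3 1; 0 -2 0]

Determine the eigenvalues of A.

det(zI - A) = z^3 - (tr A)z^2 + (M11 + M22 + M33)z - det A, where Mii is the 2×2 principal minor of A obtained by deleting row i and column i.
tr A = (-1) + 3 + 0 = 2; M11 = 3·0 - 1·(-2) = 0 - (-2) = 2; M22 = (-1)·0 - (-8)·0 = 0 - 0 = 0; M33 = (-1)·3 - (-8)·0 = -3 - 0 = -3; sum of minors = -1.
det A = (-1)·(3·0 - 1·(-2)) - (-8)·(0·0 - 1·0) + (-8)·(0·(-2) - 3·0) = (-1)·2 - (-8)·0 + (-8)·0 = -2.
So p(z) = det(zI - A) = z^3 - 2z^2 - z + 2.
Rational-root test: any integer root divides 2. Testing small divisors, z = -1 works: p(-1) = -1 + (-2) + 1 + 2 = 0, so (z + 1) is a factor.
Dividing, p(z) = (z + 1)(z^2 - 3z + 2).
Factor z^2 - 3z + 2: two numbers with sum 3 and product 2 are 2 and 1, so z^2 - 3z + 2 = (z - 2)(z - 1).
Hence p(z) = (z - 2) (z - 1) (z + 1), with roots -1, 1, 2.

-1, 1, 2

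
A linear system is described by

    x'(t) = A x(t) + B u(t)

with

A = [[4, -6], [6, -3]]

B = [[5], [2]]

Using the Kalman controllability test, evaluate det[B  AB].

104

AB = [[8], [24]]
Controllability matrix C = [B  AB] = [[5, 8], [2, 24]]
det(C) = 5·24 - 8·2 = 120 - 16 = 104
Since det(C) ≠ 0, rank(C) = 2 and the system is completely controllable.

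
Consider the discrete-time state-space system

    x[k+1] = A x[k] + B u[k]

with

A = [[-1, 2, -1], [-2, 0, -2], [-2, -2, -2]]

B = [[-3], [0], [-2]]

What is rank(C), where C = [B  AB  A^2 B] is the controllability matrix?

AB = [[5], [10], [10]]
A^2B = [[5], [-30], [-50]]
Controllability matrix C = [B  AB  A^2B] = [[-3, 5, 5], [0, 10, -30], [-2, 10, -50]]
det(C) = (-3)·(10·(-50) - (-30)·10) - 5·(0·(-50) - (-30)·(-2)) + 5·(0·10 - 10·(-2)) = (-3)·(-200) - 5·(-60) + 5·20 = 1000 ≠ 0, so rank(C) = 3.
rank(C) = 3 = n, so the pair (A, B) is completely controllable.

3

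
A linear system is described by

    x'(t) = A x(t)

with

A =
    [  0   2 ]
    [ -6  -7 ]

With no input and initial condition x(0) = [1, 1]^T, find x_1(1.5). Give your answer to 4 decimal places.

0.0543

det(sI - A) = s^2 - (tr A)s + det A, with tr A = 0 + (-7) = -7 and det A = 0·(-7) - 2·(-6) = 0 - (-12) = 12.
So p(s) = det(sI - A) = s^2 + 7s + 12.
Factor s^2 + 7s + 12: two numbers with sum -7 and product 12 are -3 and -4, so s^2 + 7s + 12 = (s + 3)(s + 4).
Hence p(s) = (s + 3) (s + 4), with roots -4, -3.
The eigenvalues -4, -3 are distinct and real, so A is diagonalisable and x(t) = e^{At} x(0) = V diag(e^{λ_i t}) V^{-1} x(0), where the columns of V are the eigenvectors.
λ = -4: A - (-4)I = [[4, 2], [-6, -3]]. Row 1 gives 4·v1 + 2·v2 = 0, so take v_1 = [-1, 2]^T.
λ = -3: A - (-3)I = [[3, 2], [-6, -4]]. Row 1 gives 3·v1 + 2·v2 = 0, so take v_2 = [2, -3]^T.
V = [v_1 v_2] = [[-1, 2], [2, -3]] has det V = -1, so V^{-1} = adj(V)/det V = [[3, 2], [2, 1]].
Modal coordinates z(0) = V^{-1} x(0): 3·1 + 2·1 = 5; 2·1 + 1·1 = 3; so z(0) = [5, 3]^T.
x_1(t) = Σ_i (v_i)_1 · z_i(0) · e^{λ_i t} (row 1 of V times the modal terms).
x_1(1.5) = (-1)·5·e^{-4·1.5} + 2·3·e^{-3·1.5} = (-5)·0.002479 + 6·0.011109 = 0.0543.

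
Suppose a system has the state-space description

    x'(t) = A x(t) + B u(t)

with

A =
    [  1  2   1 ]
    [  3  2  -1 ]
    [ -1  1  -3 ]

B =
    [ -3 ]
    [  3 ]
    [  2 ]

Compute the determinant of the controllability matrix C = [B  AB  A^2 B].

0

AB = [[5], [-5], [0]]
A^2B = [[-5], [5], [-10]]
Controllability matrix C = [B  AB  A^2B] = [[-3, 5, -5], [3, -5, 5], [2, 0, -10]]
Expanding along the first row, det(C) = (-3)·((-5)·(-10) - 5·0) - 5·(3·(-10) - 5·2) + (-5)·(3·0 - (-5)·2) = (-3)·50 - 5·(-40) + (-5)·10 = 0
Since det(C) = 0, rank(C) < 3 and the system is not completely controllable.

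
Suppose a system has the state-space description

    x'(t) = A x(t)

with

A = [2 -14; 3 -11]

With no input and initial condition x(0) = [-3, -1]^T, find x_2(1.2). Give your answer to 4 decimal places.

det(sI - A) = s^2 - (tr A)s + det A, with tr A = 2 + (-11) = -9 and det A = 2·(-11) - (-14)·3 = -22 - (-42) = 20.
So p(s) = det(sI - A) = s^2 + 9s + 20.
Factor s^2 + 9s + 20: two numbers with sum -9 and product 20 are -4 and -5, so s^2 + 9s + 20 = (s + 4)(s + 5).
Hence p(s) = (s + 4) (s + 5), with roots -5, -4.
The eigenvalues -5, -4 are distinct and real, so A is diagonalisable and x(t) = e^{At} x(0) = V diag(e^{λ_i t}) V^{-1} x(0), where the columns of V are the eigenvectors.
λ = -5: A - (-5)I = [[7, -14], [3, -6]]. Row 1 gives 7·v1 + (-14)·v2 = 0, so take v_1 = [2, 1]^T.
λ = -4: A - (-4)I = [[6, -14], [3, -7]]. Row 1 gives 6·v1 + (-14)·v2 = 0, so take v_2 = [7, 3]^T.
V = [v_1 v_2] = [[2, 7], [1, 3]] has det V = -1, so V^{-1} = adj(V)/det V = [[-3, 7], [1, -2]].
Modal coordinates z(0) = V^{-1} x(0): (-3)·(-3) + 7·(-1) = 2; 1·(-3) + (-2)·(-1) = -1; so z(0) = [2, -1]^T.
x_2(t) = Σ_i (v_i)_2 · z_i(0) · e^{λ_i t} (row 2 of V times the modal terms).
x_2(1.2) = 1·2·e^{-5·1.2} + 3·(-1)·e^{-4·1.2} = 2·0.002479 + (-3)·0.008230 = -0.0197.

-0.0197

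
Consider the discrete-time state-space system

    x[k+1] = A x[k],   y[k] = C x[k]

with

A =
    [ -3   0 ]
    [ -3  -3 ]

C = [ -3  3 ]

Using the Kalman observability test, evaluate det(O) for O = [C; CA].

27

CA = [[0, -9]]
Observability matrix O = [C; CA] = [[-3, 3], [0, -9]]
det(O) = (-3)·(-9) - 3·0 = 27 - 0 = 27
Since det(O) ≠ 0, rank(O) = 2 and the system is completely observable.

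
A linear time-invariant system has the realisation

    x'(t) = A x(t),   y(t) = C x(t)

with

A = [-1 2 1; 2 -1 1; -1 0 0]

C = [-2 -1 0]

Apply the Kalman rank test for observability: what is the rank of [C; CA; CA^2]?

3

CA = [[0, -3, -3]]
CA^2 = [[-3, 3, -3]]
Observability matrix O = [C; CA; CA^2] = [[-2, -1, 0], [0, -3, -3], [-3, 3, -3]]
det(O) = (-2)·((-3)·(-3) - (-3)·3) - (-1)·(0·(-3) - (-3)·(-3)) + 0·(0·3 - (-3)·(-3)) = (-2)·18 - (-1)·(-9) + 0·(-9) = -45 ≠ 0, so rank(O) = 3.
rank(O) = 3 = n, so the pair (A, C) is completely observable.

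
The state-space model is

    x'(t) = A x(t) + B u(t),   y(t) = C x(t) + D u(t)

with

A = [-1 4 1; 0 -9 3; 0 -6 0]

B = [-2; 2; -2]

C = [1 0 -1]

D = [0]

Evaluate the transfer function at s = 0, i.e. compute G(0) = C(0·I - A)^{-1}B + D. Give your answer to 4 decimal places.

G(0) = C(-A)^{-1}B + D = -C A^{-1} B + D.
det A = -18, so A^{-1} = (1/-18)·adj(A) = [[-1, 1/3, -7/6], [0, 0, -1/6], [0, 1/3, -1/2]]
A^{-1} B = [5, 1/3, 5/3]^T
C A^{-1} B = 10/3
G(0) = D - C A^{-1} B = 0 - (10/3) = -10/3 ≈ -3.3333

-3.3333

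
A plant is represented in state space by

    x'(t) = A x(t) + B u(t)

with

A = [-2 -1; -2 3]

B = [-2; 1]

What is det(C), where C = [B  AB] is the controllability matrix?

-17

AB = [[3], [7]]
Controllability matrix C = [B  AB] = [[-2, 3], [1, 7]]
det(C) = (-2)·7 - 3·1 = -14 - 3 = -17
Since det(C) ≠ 0, rank(C) = 2 and the system is completely controllable.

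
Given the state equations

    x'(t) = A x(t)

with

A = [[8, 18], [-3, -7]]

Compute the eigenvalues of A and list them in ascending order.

-1, 2

det(sI - A) = s^2 - (tr A)s + det A, with tr A = 8 + (-7) = 1 and det A = 8·(-7) - 18·(-3) = -56 - (-54) = -2.
So p(s) = det(sI - A) = s^2 - s - 2.
Factor s^2 - s - 2: two numbers with sum 1 and product -2 are 2 and -1, so s^2 - s - 2 = (s - 2)(s + 1).
Hence p(s) = (s - 2) (s + 1), with roots -1, 2.
At least one eigenvalue has non-negative real part, so the system is not asymptotically stable.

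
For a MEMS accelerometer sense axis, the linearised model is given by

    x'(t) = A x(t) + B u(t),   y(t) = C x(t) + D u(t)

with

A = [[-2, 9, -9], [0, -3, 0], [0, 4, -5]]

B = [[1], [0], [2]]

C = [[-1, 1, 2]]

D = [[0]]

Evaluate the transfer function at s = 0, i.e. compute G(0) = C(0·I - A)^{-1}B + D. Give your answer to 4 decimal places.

2.1000

G(0) = C(-A)^{-1}B + D = -C A^{-1} B + D.
det A = -30, so A^{-1} = (1/-30)·adj(A) = [[-1/2, -3/10, 9/10], [0, -1/3, 0], [0, -4/15, -1/5]]
A^{-1} B = [13/10, 0, -2/5]^T
C A^{-1} B = -21/10
G(0) = D - C A^{-1} B = 0 - (-21/10) = 21/10 ≈ 2.1000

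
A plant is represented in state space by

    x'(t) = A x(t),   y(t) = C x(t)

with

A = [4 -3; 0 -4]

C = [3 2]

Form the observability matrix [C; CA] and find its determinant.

CA = [[12, -17]]
Observability matrix O = [C; CA] = [[3, 2], [12, -17]]
det(O) = 3·(-17) - 2·12 = -51 - 24 = -75
Since det(O) ≠ 0, rank(O) = 2 and the system is completely observable.

-75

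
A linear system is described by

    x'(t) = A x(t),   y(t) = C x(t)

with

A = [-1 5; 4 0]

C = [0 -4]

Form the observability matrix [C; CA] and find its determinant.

CA = [[-16, 0]]
Observability matrix O = [C; CA] = [[0, -4], [-16, 0]]
det(O) = 0·0 - (-4)·(-16) = 0 - 64 = -64
Since det(O) ≠ 0, rank(O) = 2 and the system is completely observable.

-64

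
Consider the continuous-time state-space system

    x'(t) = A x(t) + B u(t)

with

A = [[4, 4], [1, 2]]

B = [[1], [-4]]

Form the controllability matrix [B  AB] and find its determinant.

AB = [[-12], [-7]]
Controllability matrix C = [B  AB] = [[1, -12], [-4, -7]]
det(C) = 1·(-7) - (-12)·(-4) = -7 - 48 = -55
Since det(C) ≠ 0, rank(C) = 2 and the system is completely controllable.

-55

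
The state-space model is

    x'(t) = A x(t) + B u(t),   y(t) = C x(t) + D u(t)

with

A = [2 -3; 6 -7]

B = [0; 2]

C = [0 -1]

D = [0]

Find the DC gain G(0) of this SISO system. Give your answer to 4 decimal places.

G(0) = C(-A)^{-1}B + D = -C A^{-1} B + D.
det A = 4, so A^{-1} = (1/4)·adj(A) = [[-7/4, 3/4], [-3/2, 1/2]]
A^{-1} B = [3/2, 1]^T
C A^{-1} B = -1
G(0) = D - C A^{-1} B = 0 - (-1) = 1

1.0000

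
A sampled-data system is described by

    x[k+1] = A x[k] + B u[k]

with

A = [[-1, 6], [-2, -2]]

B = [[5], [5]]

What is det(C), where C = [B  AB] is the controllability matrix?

-225

AB = [[25], [-20]]
Controllability matrix C = [B  AB] = [[5, 25], [5, -20]]
det(C) = 5·(-20) - 25·5 = -100 - 125 = -225
Since det(C) ≠ 0, rank(C) = 2 and the system is completely controllable.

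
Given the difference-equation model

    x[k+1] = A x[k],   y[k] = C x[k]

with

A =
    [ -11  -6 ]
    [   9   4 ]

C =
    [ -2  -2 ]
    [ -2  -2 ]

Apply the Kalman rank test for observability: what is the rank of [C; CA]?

1

CA = [[4, 4], [4, 4]]
Observability matrix O = [C; CA] = [[-2, -2], [-2, -2], [4, 4], [4, 4]]
Every row of O is a scalar multiple of row 1 = [-2, -2] (multipliers 1, 1, -2, -2), so the rows span a one-dimensional space.
O ≠ 0, hence rank(O) = 1.
rank(O) = 1 < n = 2, so the pair (A, C) is not completely observable.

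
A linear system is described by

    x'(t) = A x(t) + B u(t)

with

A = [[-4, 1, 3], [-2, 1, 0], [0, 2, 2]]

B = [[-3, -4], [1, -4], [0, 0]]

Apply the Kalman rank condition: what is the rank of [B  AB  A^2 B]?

AB = [[13, 12], [7, 4], [2, -8]]
A^2B = [[-39, -68], [-19, -20], [18, -8]]
Controllability matrix C = [B  AB  A^2B] = [[-3, -4, 13, 12, -39, -68], [1, -4, 7, 4, -19, -20], [0, 0, 2, -8, 18, -8]]
Take the 3×3 submatrix of C formed by columns 1, 2, 3: [[-3, -4, 13], [1, -4, 7], [0, 0, 2]]. Its determinant is (-3)·((-4)·2 - 7·0) - (-4)·(1·2 - 7·0) + 13·(1·0 - (-4)·0) = (-3)·(-8) - (-4)·2 + 13·0 = 32 ≠ 0.
So rank(C) ≥ 3; since C has 3 rows, rank(C) = 3.
rank(C) = 3 = n, so the pair (A, B) is completely controllable.

3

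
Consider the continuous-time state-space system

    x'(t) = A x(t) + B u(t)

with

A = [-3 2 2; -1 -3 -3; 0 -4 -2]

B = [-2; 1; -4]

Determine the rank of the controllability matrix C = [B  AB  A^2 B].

AB = [[0], [11], [4]]
A^2B = [[30], [-45], [-52]]
Controllability matrix C = [B  AB  A^2B] = [[-2, 0, 30], [1, 11, -45], [-4, 4, -52]]
det(C) = (-2)·(11·(-52) - (-45)·4) - 0·(1·(-52) - (-45)·(-4)) + 30·(1·4 - 11·(-4)) = (-2)·(-392) - 0·(-232) + 30·48 = 2224 ≠ 0, so rank(C) = 3.
rank(C) = 3 = n, so the pair (A, B) is completely controllable.

3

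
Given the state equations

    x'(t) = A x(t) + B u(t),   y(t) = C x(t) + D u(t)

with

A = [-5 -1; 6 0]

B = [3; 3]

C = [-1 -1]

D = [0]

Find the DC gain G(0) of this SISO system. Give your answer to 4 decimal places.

G(0) = C(-A)^{-1}B + D = -C A^{-1} B + D.
det A = 6, so A^{-1} = (1/6)·adj(A) = [[0, 1/6], [-1, -5/6]]
A^{-1} B = [1/2, -11/2]^T
C A^{-1} B = 5
G(0) = D - C A^{-1} B = 0 - (5) = -5

-5.0000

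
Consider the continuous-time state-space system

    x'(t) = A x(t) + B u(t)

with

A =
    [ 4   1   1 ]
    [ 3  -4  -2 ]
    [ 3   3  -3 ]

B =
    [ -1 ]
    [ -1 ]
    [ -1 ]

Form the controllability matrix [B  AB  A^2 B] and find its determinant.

-216

AB = [[-6], [3], [-3]]
A^2B = [[-24], [-24], [0]]
Controllability matrix C = [B  AB  A^2B] = [[-1, -6, -24], [-1, 3, -24], [-1, -3, 0]]
Expanding along the first row, det(C) = (-1)·(3·0 - (-24)·(-3)) - (-6)·((-1)·0 - (-24)·(-1)) + (-24)·((-1)·(-3) - 3·(-1)) = (-1)·(-72) - (-6)·(-24) + (-24)·6 = -216
Since det(C) ≠ 0, rank(C) = 3 and the system is completely controllable.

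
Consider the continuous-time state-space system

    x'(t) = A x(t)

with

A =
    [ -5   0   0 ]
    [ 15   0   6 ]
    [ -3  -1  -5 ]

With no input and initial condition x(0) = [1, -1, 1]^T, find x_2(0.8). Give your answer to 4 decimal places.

1.4606

det(sI - A) = s^3 - (tr A)s^2 + (M11 + M22 + M33)s - det A, where Mii is the 2×2 principal minor of A obtained by deleting row i and column i.
tr A = (-5) + 0 + (-5) = -10; M11 = 0·(-5) - 6·(-1) = 0 - (-6) = 6; M22 = (-5)·(-5) - 0·(-3) = 25 - 0 = 25; M33 = (-5)·0 - 0·15 = 0 - 0 = 0; sum of minors = 31.
det A = (-5)·(0·(-5) - 6·(-1)) - 0·(15·(-5) - 6·(-3)) + 0·(15·(-1) - 0·(-3)) = (-5)·6 - 0·(-57) + 0·(-15) = -30.
So p(s) = det(sI - A) = s^3 + 10s^2 + 31s + 30.
Rational-root test: any integer root divides 30. Testing small divisors, s = -2 works: p(-2) = -8 + 40 + (-62) + 30 = 0, so (s + 2) is a factor.
Dividing, p(s) = (s + 2)(s^2 + 8s + 15).
Factor s^2 + 8s + 15: two numbers with sum -8 and product 15 are -3 and -5, so s^2 + 8s + 15 = (s + 3)(s + 5).
Hence p(s) = (s + 2) (s + 3) (s + 5), with roots -5, -3, -2.
The eigenvalues -5, -3, -2 are distinct and real, so A is diagonalisable and x(t) = e^{At} x(0) = V diag(e^{λ_i t}) V^{-1} x(0), where the columns of V are the eigenvectors.
λ = -5: A - (-5)I = [[0, 0, 0], [15, 5, 6], [-3, -1, 0]]. v must be orthogonal to every row; (row 2) × (row 3) = [6, -18, 0], so take v_1 = [1, -3, 0]^T.
λ = -3: A - (-3)I = [[-2, 0, 0], [15, 3, 6], [-3, -1, -2]]. v must be orthogonal to every row; (row 1) × (row 2) = [0, 12, -6], so take v_2 = [0, -2, 1]^T.
λ = -2: A - (-2)I = [[-3, 0, 0], [15, 2, 6], [-3, -1, -3]]. v must be orthogonal to every row; (row 1) × (row 2) = [0, 18, -6], so take v_3 = [0, -3, 1]^T.
V = [v_1 v_2 v_3] = [[1, 0, 0], [-3, -2, -3], [0, 1, 1]] has det V = 1, so V^{-1} = adj(V)/det V = [[1, 0, 0], [3, 1, 3], [-3, -1, -2]].
Modal coordinates z(0) = V^{-1} x(0): 1·1 + 0·(-1) + 0·1 = 1; 3·1 + 1·(-1) + 3·1 = 5; (-3)·1 + (-1)·(-1) + (-2)·1 = -4; so z(0) = [1, 5, -4]^T.
x_2(t) = Σ_i (v_i)_2 · z_i(0) · e^{λ_i t} (row 2 of V times the modal terms).
x_2(0.8) = (-3)·1·e^{-5·0.8} + (-2)·5·e^{-3·0.8} + (-3)·(-4)·e^{-2·0.8} = (-3)·0.018316 + (-10)·0.090718 + 12·0.201897 = 1.4606.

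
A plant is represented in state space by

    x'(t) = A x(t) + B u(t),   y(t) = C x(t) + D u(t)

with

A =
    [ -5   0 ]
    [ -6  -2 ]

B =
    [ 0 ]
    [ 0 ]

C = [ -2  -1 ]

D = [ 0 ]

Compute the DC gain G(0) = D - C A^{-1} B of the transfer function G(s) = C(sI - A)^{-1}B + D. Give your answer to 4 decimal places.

0.0000

G(0) = C(-A)^{-1}B + D = -C A^{-1} B + D.
det A = 10, so A^{-1} = (1/10)·adj(A) = [[-1/5, 0], [3/5, -1/2]]
A^{-1} B = [0, 0]^T
C A^{-1} B = 0
G(0) = D - C A^{-1} B = 0 - (0) = 0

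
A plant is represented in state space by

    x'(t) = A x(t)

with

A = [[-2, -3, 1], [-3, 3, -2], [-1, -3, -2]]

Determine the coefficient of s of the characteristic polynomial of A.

-22

Expand det(sI - A) for the 3×3 matrix.
p(s) = s^3 + s^2 - 22s - 48.
(Check: constant term = det(-A) = (-1)^3 det A = -48; coefficient of s^2 = -tr A = 1.)
The coefficient of s is -22.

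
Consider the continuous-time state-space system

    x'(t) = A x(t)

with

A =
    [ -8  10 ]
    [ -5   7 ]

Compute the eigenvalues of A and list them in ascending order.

det(sI - A) = s^2 - (tr A)s + det A, with tr A = (-8) + 7 = -1 and det A = (-8)·7 - 10·(-5) = -56 - (-50) = -6.
So p(s) = det(sI - A) = s^2 + s - 6.
Factor s^2 + s - 6: two numbers with sum -1 and product -6 are 2 and -3, so s^2 + s - 6 = (s - 2)(s + 3).
Hence p(s) = (s - 2) (s + 3), with roots -3, 2.
At least one eigenvalue has non-negative real part, so the system is not asymptotically stable.

-3, 2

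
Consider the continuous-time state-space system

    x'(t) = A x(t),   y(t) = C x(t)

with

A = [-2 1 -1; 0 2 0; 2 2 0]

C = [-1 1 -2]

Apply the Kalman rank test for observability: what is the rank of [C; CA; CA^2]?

CA = [[-2, -3, 1]]
CA^2 = [[6, -6, 2]]
Observability matrix O = [C; CA; CA^2] = [[-1, 1, -2], [-2, -3, 1], [6, -6, 2]]
det(O) = (-1)·((-3)·2 - 1·(-6)) - 1·((-2)·2 - 1·6) + (-2)·((-2)·(-6) - (-3)·6) = (-1)·0 - 1·(-10) + (-2)·30 = -50 ≠ 0, so rank(O) = 3.
rank(O) = 3 = n, so the pair (A, C) is completely observable.

3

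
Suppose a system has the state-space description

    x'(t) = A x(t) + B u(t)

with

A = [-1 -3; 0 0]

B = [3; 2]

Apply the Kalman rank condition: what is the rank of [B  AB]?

AB = [[-9], [0]]
Controllability matrix C = [B  AB] = [[3, -9], [2, 0]]
det(C) = 3·0 - (-9)·2 = 0 - (-18) = 18 ≠ 0, so rank(C) = 2.
rank(C) = 2 = n, so the pair (A, B) is completely controllable.

2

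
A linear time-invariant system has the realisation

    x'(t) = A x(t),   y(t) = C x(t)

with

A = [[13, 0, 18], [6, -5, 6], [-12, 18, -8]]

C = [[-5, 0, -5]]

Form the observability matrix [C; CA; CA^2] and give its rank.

2

CA = [[-5, -90, -50]]
CA^2 = [[-5, -450, -230]]
Observability matrix O = [C; CA; CA^2] = [[-5, 0, -5], [-5, -90, -50], [-5, -450, -230]]
The columns c1, c2, c3 of O are linearly dependent: -2·c1 - c2 + 2·c3 = 0 (check each entry), so rank(O) ≤ 2.
The 2×2 minor from rows 1, 2, columns 1, 2 is (-5)·(-90) - 0·(-5) = 450 - 0 = 450 ≠ 0, so rank(O) = 2.
rank(O) = 2 < n = 3, so the pair (A, C) is not completely observable.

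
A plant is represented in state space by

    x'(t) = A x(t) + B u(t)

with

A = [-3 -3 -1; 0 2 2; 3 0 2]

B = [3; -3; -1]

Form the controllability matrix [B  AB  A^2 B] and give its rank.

3

AB = [[1], [-8], [7]]
A^2B = [[14], [-2], [17]]
Controllability matrix C = [B  AB  A^2B] = [[3, 1, 14], [-3, -8, -2], [-1, 7, 17]]
det(C) = 3·((-8)·17 - (-2)·7) - 1·((-3)·17 - (-2)·(-1)) + 14·((-3)·7 - (-8)·(-1)) = 3·(-122) - 1·(-53) + 14·(-29) = -719 ≠ 0, so rank(C) = 3.
rank(C) = 3 = n, so the pair (A, B) is completely controllable.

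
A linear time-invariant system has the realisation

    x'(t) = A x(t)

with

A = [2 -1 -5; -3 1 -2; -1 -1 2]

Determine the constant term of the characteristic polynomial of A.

28

Expand det(sI - A) for the 3×3 matrix.
p(s) = s^3 - 5s^2 - 2s + 28.
(Check: constant term = det(-A) = (-1)^3 det A = 28; coefficient of s^2 = -tr A = -5.)
The constant term is 28.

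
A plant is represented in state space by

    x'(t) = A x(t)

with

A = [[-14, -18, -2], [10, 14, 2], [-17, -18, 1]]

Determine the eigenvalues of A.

-4, 2, 3

det(sI - A) = s^3 - (tr A)s^2 + (M11 + M22 + M33)s - det A, where Mii is the 2×2 principal minor of A obtained by deleting row i and column i.
tr A = (-14) + 14 + 1 = 1; M11 = 14·1 - 2·(-18) = 14 - (-36) = 50; M22 = (-14)·1 - (-2)·(-17) = -14 - 34 = -48; M33 = (-14)·14 - (-18)·10 = -196 - (-180) = -16; sum of minors = -14.
det A = (-14)·(14·1 - 2·(-18)) - (-18)·(10·1 - 2·(-17)) + (-2)·(10·(-18) - 14·(-17)) = (-14)·50 - (-18)·44 + (-2)·58 = -24.
So p(s) = det(sI - A) = s^3 - s^2 - 14s + 24.
Rational-root test: any integer root divides 24. Testing small divisors, s = 2 works: p(2) = 8 + (-4) + (-28) + 24 = 0, so (s - 2) is a factor.
Dividing, p(s) = (s - 2)(s^2 + s - 12).
Factor s^2 + s - 12: two numbers with sum -1 and product -12 are 3 and -4, so s^2 + s - 12 = (s - 3)(s + 4).
Hence p(s) = (s - 3) (s - 2) (s + 4), with roots -4, 2, 3.
At least one eigenvalue has non-negative real part, so the system is not asymptotically stable.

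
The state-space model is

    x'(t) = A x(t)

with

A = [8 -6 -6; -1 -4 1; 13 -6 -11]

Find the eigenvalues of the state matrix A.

det(sI - A) = s^3 - (tr A)s^2 + (M11 + M22 + M33)s - det A, where Mii is the 2×2 principal minor of A obtained by deleting row i and column i.
tr A = 8 + (-4) + (-11) = -7; M11 = (-4)·(-11) - 1·(-6) = 44 - (-6) = 50; M22 = 8·(-11) - (-6)·13 = -88 - (-78) = -10; M33 = 8·(-4) - (-6)·(-1) = -32 - 6 = -38; sum of minors = 2.
det A = 8·((-4)·(-11) - 1·(-6)) - (-6)·((-1)·(-11) - 1·13) + (-6)·((-1)·(-6) - (-4)·13) = 8·50 - (-6)·(-2) + (-6)·58 = 40.
So p(s) = det(sI - A) = s^3 + 7s^2 + 2s - 40.
Rational-root test: any integer root divides -40. Testing small divisors, s = 2 works: p(2) = 8 + 28 + 4 + (-40) = 0, so (s - 2) is a factor.
Dividing, p(s) = (s - 2)(s^2 + 9s + 20).
Factor s^2 + 9s + 20: two numbers with sum -9 and product 20 are -4 and -5, so s^2 + 9s + 20 = (s + 4)(s + 5).
Hence p(s) = (s - 2) (s + 4) (s + 5), with roots -5, -4, 2.
At least one eigenvalue has non-negative real part, so the system is not asymptotically stable.

-5, -4, 2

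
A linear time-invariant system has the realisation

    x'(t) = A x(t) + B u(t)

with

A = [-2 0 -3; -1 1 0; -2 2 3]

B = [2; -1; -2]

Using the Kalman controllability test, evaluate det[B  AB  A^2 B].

276

AB = [[2], [-3], [-12]]
A^2B = [[32], [-5], [-46]]
Controllability matrix C = [B  AB  A^2B] = [[2, 2, 32], [-1, -3, -5], [-2, -12, -46]]
Expanding along the first row, det(C) = 2·((-3)·(-46) - (-5)·(-12)) - 2·((-1)·(-46) - (-5)·(-2)) + 32·((-1)·(-12) - (-3)·(-2)) = 2·78 - 2·36 + 32·6 = 276
Since det(C) ≠ 0, rank(C) = 3 and the system is completely controllable.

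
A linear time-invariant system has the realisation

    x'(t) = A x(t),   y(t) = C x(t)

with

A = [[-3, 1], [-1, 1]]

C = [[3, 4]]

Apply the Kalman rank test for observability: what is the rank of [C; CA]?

2

CA = [[-13, 7]]
Observability matrix O = [C; CA] = [[3, 4], [-13, 7]]
det(O) = 3·7 - 4·(-13) = 21 - (-52) = 73 ≠ 0, so rank(O) = 2.
rank(O) = 2 = n, so the pair (A, C) is completely observable.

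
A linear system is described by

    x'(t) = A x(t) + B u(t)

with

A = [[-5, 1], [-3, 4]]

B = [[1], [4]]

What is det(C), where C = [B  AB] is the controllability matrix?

17

AB = [[-1], [13]]
Controllability matrix C = [B  AB] = [[1, -1], [4, 13]]
det(C) = 1·13 - (-1)·4 = 13 - (-4) = 17
Since det(C) ≠ 0, rank(C) = 2 and the system is completely controllable.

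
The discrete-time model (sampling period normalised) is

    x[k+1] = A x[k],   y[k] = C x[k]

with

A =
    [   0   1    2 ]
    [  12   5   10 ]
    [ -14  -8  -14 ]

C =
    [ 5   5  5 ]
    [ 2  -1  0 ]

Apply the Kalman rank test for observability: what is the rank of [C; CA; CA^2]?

2

CA = [[-10, -10, -10], [-12, -3, -6]]
CA^2 = [[20, 20, 20], [48, 21, 30]]
Observability matrix O = [C; CA; CA^2] = [[5, 5, 5], [2, -1, 0], [-10, -10, -10], [-12, -3, -6], [20, 20, 20], [48, 21, 30]]
The columns c1, c2, c3 of O are linearly dependent: -c1 - 2·c2 + 3·c3 = 0 (check each entry), so rank(O) ≤ 2.
The 2×2 minor from rows 1, 2, columns 1, 2 is 5·(-1) - 5·2 = -5 - 10 = -15 ≠ 0, so rank(O) = 2.
rank(O) = 2 < n = 3, so the pair (A, C) is not completely observable.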